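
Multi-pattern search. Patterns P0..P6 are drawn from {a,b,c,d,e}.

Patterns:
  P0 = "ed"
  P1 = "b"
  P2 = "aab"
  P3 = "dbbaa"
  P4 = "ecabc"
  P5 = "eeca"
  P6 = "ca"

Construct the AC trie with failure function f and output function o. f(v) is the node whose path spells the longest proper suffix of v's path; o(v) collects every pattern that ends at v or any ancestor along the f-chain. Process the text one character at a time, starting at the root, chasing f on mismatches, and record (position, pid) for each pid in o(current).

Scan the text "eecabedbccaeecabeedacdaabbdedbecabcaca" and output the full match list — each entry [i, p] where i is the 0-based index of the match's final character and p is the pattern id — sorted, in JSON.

Build automaton:
Trie (insert patterns):
  n0 'ε': a→4 b→3 c→19 d→7 e→1
  n1 'e': c→12 d→2 e→16
  n2 'ed': ·  ←P0
  n3 'b': ·  ←P1
  n4 'a': a→5
  n5 'aa': b→6
  n6 'aab': ·  ←P2
  n7 'd': b→8
  n8 'db': b→9
  n9 'dbb': a→10
  n10 'dbba': a→11
  n11 'dbbaa': ·  ←P3
  n12 'ec': a→13
  n13 'eca': b→14
  n14 'ecab': c→15
  n15 'ecabc': ·  ←P4
  n16 'ee': c→17
  n17 'eec': a→18
  n18 'eeca': ·  ←P5
  n19 'c': a→20
  n20 'ca': ·  ←P6

BFS fail/out derivation:
  n1('e'): parent n0 fail=0; on 'e' 0 → fail=0;  out ∅∪∅=∅
  n3('b'): parent n0 fail=0; on 'b' 0 → fail=0;  out {1}∪∅={1}
  n4('a'): parent n0 fail=0; on 'a' 0 → fail=0;  out ∅∪∅=∅
  n7('d'): parent n0 fail=0; on 'd' 0 → fail=0;  out ∅∪∅=∅
  n19('c'): parent n0 fail=0; on 'c' 0 → fail=0;  out ∅∪∅=∅
  n2('ed'): parent n1 fail=0; on 'd' 0 → fail=7;  out {0}∪∅={0}
  n5('aa'): parent n4 fail=0; on 'a' 0 → fail=4;  out ∅∪∅=∅
  n8('db'): parent n7 fail=0; on 'b' 0 → fail=3;  out ∅∪{1}={1}
  n12('ec'): parent n1 fail=0; on 'c' 0 → fail=19;  out ∅∪∅=∅
  n16('ee'): parent n1 fail=0; on 'e' 0 → fail=1;  out ∅∪∅=∅
  n20('ca'): parent n19 fail=0; on 'a' 0 → fail=4;  out {6}∪∅={6}
  n6('aab'): parent n5 fail=4; on 'b' 4→0 → fail=3;  out {2}∪{1}={1,2}
  n9('dbb'): parent n8 fail=3; on 'b' 3→0 → fail=3;  out ∅∪{1}={1}
  n13('eca'): parent n12 fail=19; on 'a' 19 → fail=20;  out ∅∪{6}={6}
  n17('eec'): parent n16 fail=1; on 'c' 1 → fail=12;  out ∅∪∅=∅
  n10('dbba'): parent n9 fail=3; on 'a' 3→0 → fail=4;  out ∅∪∅=∅
  n14('ecab'): parent n13 fail=20; on 'b' 20→4→0 → fail=3;  out ∅∪{1}={1}
  n18('eeca'): parent n17 fail=12; on 'a' 12 → fail=13;  out {5}∪{6}={5,6}
  n11('dbbaa'): parent n10 fail=4; on 'a' 4 → fail=5;  out {3}∪∅={3}
  n15('ecabc'): parent n14 fail=3; on 'c' 3→0 → fail=19;  out {4}∪∅={4}

Text stream:
pos 0 'e': at 1
pos 1 'e': at 16
pos 2 'c': at 17
pos 3 'a': at 18  → match P5@[0:3],P6@[2:3]
pos 4 'b': at 14 ·f  → match P1@[4:4]
pos 5 'e': at 1 ·f
pos 6 'd': at 2  → match P0@[5:6]
pos 7 'b': at 8 ·f  → match P1@[7:7]
pos 8 'c': at 19 ·f
pos 9 'c': at 19 ·f
pos 10 'a': at 20  → match P6@[9:10]
pos 11 'e': at 1 ·f
pos 12 'e': at 16
pos 13 'c': at 17
pos 14 'a': at 18  → match P5@[11:14],P6@[13:14]
pos 15 'b': at 14 ·f  → match P1@[15:15]
pos 16 'e': at 1 ·f
pos 17 'e': at 16
pos 18 'd': at 2 ·f  → match P0@[17:18]
pos 19 'a': at 4 ·f
pos 20 'c': at 19 ·f
pos 21 'd': at 7 ·f
pos 22 'a': at 4 ·f
pos 23 'a': at 5
pos 24 'b': at 6  → match P1@[24:24],P2@[22:24]
pos 25 'b': at 3 ·f  → match P1@[25:25]
pos 26 'd': at 7 ·f
pos 27 'e': at 1 ·f
pos 28 'd': at 2  → match P0@[27:28]
pos 29 'b': at 8 ·f  → match P1@[29:29]
pos 30 'e': at 1 ·f
pos 31 'c': at 12
pos 32 'a': at 13  → match P6@[31:32]
pos 33 'b': at 14  → match P1@[33:33]
pos 34 'c': at 15  → match P4@[30:34]
pos 35 'a': at 20 ·f  → match P6@[34:35]
pos 36 'c': at 19 ·f
pos 37 'a': at 20  → match P6@[36:37]

All matches (sorted): [[3,5],[3,6],[4,1],[6,0],[7,1],[10,6],[14,5],[14,6],[15,1],[18,0],[24,1],[24,2],[25,1],[28,0],[29,1],[32,6],[33,1],[34,4],[35,6],[37,6]]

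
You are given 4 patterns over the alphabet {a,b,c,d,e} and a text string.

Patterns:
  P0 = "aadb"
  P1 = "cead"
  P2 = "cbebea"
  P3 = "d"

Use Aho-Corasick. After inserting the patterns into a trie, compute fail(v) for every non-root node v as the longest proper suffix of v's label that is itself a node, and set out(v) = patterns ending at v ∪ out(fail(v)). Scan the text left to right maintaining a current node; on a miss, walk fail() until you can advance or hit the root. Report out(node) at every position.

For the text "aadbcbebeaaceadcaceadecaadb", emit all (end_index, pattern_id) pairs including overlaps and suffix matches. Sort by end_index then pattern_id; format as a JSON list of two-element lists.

Build:
Trie (insert patterns):
  0='ε' goto a→1 c→5 d→14
  1='a' goto a→2
  2='aa' goto d→3
  3='aad' goto b→4
  4='aadb' goto ·  [P0 ends]
  5='c' goto b→9 e→6
  6='ce' goto a→7
  7='cea' goto d→8
  8='cead' goto ·  [P1 ends]
  9='cb' goto e→10
  10='cbe' goto b→11
  11='cbeb' goto e→12
  12='cbebe' goto a→13
  13='cbebea' goto ·  [P2 ends]
  14='d' goto ·  [P3 ends]

BFS fail/out derivation:
  fail(1) 'a': from fail(0)=0 chase 'a': 0 ⇒ 0;  out=∅∪out(0)=∅
  fail(5) 'c': from fail(0)=0 chase 'c': 0 ⇒ 0;  out=∅∪out(0)=∅
  fail(14) 'd': from fail(0)=0 chase 'd': 0 ⇒ 0;  out={3}∪out(0)={3}
  fail(2) 'aa': from fail(1)=0 chase 'a': 0 ⇒ 1;  out=∅∪out(1)=∅
  fail(6) 'ce': from fail(5)=0 chase 'e': 0 ⇒ 0;  out=∅∪out(0)=∅
  fail(9) 'cb': from fail(5)=0 chase 'b': 0 ⇒ 0;  out=∅∪out(0)=∅
  fail(3) 'aad': from fail(2)=1 chase 'd': 1→0 ⇒ 14;  out=∅∪out(14)={3}
  fail(7) 'cea': from fail(6)=0 chase 'a': 0 ⇒ 1;  out=∅∪out(1)=∅
  fail(10) 'cbe': from fail(9)=0 chase 'e': 0 ⇒ 0;  out=∅∪out(0)=∅
  fail(4) 'aadb': from fail(3)=14 chase 'b': 14→0 ⇒ 0;  out={0}∪out(0)={0}
  fail(8) 'cead': from fail(7)=1 chase 'd': 1→0 ⇒ 14;  out={1}∪out(14)={1,3}
  fail(11) 'cbeb': from fail(10)=0 chase 'b': 0 ⇒ 0;  out=∅∪out(0)=∅
  fail(12) 'cbebe': from fail(11)=0 chase 'e': 0 ⇒ 0;  out=∅∪out(0)=∅
  fail(13) 'cbebea': from fail(12)=0 chase 'a': 0 ⇒ 1;  out={2}∪out(1)={2}

Text stream:
pos 0 'a': at 1
pos 1 'a': at 2
pos 2 'd': at 3  emit P3@[2:2]
pos 3 'b': at 4  emit P0@[0:3]
pos 4 'c': at 5 (via fail)
pos 5 'b': at 9
pos 6 'e': at 10
pos 7 'b': at 11
pos 8 'e': at 12
pos 9 'a': at 13  emit P2@[4:9]
pos 10 'a': at 2 (via fail)
pos 11 'c': at 5 (via fail)
pos 12 'e': at 6
pos 13 'a': at 7
pos 14 'd': at 8  emit P1@[11:14],P3@[14:14]
pos 15 'c': at 5 (via fail)
pos 16 'a': at 1 (via fail)
pos 17 'c': at 5 (via fail)
pos 18 'e': at 6
pos 19 'a': at 7
pos 20 'd': at 8  emit P1@[17:20],P3@[20:20]
pos 21 'e': at 0 (via fail)
pos 22 'c': at 5
pos 23 'a': at 1 (via fail)
pos 24 'a': at 2
pos 25 'd': at 3  emit P3@[25:25]
pos 26 'b': at 4  emit P0@[23:26]

All matches (sorted): [[2,3],[3,0],[9,2],[14,1],[14,3],[20,1],[20,3],[25,3],[26,0]]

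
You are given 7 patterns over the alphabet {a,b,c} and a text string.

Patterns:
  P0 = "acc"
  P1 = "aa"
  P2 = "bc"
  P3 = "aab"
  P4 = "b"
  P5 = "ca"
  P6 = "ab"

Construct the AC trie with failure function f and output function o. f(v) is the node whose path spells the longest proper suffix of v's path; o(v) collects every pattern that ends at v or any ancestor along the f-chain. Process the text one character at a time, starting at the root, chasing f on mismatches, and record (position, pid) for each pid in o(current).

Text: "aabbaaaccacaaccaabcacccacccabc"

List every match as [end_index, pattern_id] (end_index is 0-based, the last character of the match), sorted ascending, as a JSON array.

Build:
Trie (insert patterns):
  n0 'ε': a→1 b→5 c→8
  n1 'a': a→4 b→10 c→2
  n2 'ac': c→3
  n3 'acc': ·  ←P0
  n4 'aa': b→7  ←P1
  n5 'b': c→6  ←P4
  n6 'bc': ·  ←P2
  n7 'aab': ·  ←P3
  n8 'c': a→9
  n9 'ca': ·  ←P5
  n10 'ab': ·  ←P6

Failure links (BFS by depth):
  fail(1) 'a': from fail(0)=0 chase 'a': 0 ⇒ 0;  out=∅∪out(0)=∅
  fail(5) 'b': from fail(0)=0 chase 'b': 0 ⇒ 0;  out={4}∪out(0)={4}
  fail(8) 'c': from fail(0)=0 chase 'c': 0 ⇒ 0;  out=∅∪out(0)=∅
  fail(2) 'ac': from fail(1)=0 chase 'c': 0 ⇒ 8;  out=∅∪out(8)=∅
  fail(4) 'aa': from fail(1)=0 chase 'a': 0 ⇒ 1;  out={1}∪out(1)={1}
  fail(6) 'bc': from fail(5)=0 chase 'c': 0 ⇒ 8;  out={2}∪out(8)={2}
  fail(9) 'ca': from fail(8)=0 chase 'a': 0 ⇒ 1;  out={5}∪out(1)={5}
  fail(10) 'ab': from fail(1)=0 chase 'b': 0 ⇒ 5;  out={6}∪out(5)={4,6}
  fail(3) 'acc': from fail(2)=8 chase 'c': 8→0 ⇒ 8;  out={0}∪out(8)={0}
  fail(7) 'aab': from fail(4)=1 chase 'b': 1 ⇒ 10;  out={3}∪out(10)={3,4,6}

Text stream:
i=0 'a': node 0→1
i=1 'a': node 1→4  → match P1@[0:1]
i=2 'b': node 4→7  → match P3@[0:2],P4@[2:2],P6@[1:2]
i=3 'b': node 7→5 ·f  → match P4@[3:3]
i=4 'a': node 5→1 ·f
i=5 'a': node 1→4  → match P1@[4:5]
i=6 'a': node 4→4 ·f  → match P1@[5:6]
i=7 'c': node 4→2 ·f
i=8 'c': node 2→3  → match P0@[6:8]
i=9 'a': node 3→9 ·f  → match P5@[8:9]
i=10 'c': node 9→2 ·f
i=11 'a': node 2→9 ·f  → match P5@[10:11]
i=12 'a': node 9→4 ·f  → match P1@[11:12]
i=13 'c': node 4→2 ·f
i=14 'c': node 2→3  → match P0@[12:14]
i=15 'a': node 3→9 ·f  → match P5@[14:15]
i=16 'a': node 9→4 ·f  → match P1@[15:16]
i=17 'b': node 4→7  → match P3@[15:17],P4@[17:17],P6@[16:17]
i=18 'c': node 7→6 ·f  → match P2@[17:18]
i=19 'a': node 6→9 ·f  → match P5@[18:19]
i=20 'c': node 9→2 ·f
i=21 'c': node 2→3  → match P0@[19:21]
i=22 'c': node 3→8 ·f
i=23 'a': node 8→9  → match P5@[22:23]
i=24 'c': node 9→2 ·f
i=25 'c': node 2→3  → match P0@[23:25]
i=26 'c': node 3→8 ·f
i=27 'a': node 8→9  → match P5@[26:27]
i=28 'b': node 9→10 ·f  → match P4@[28:28],P6@[27:28]
i=29 'c': node 10→6 ·f  → match P2@[28:29]

Matches: [[1,1],[2,3],[2,4],[2,6],[3,4],[5,1],[6,1],[8,0],[9,5],[11,5],[12,1],[14,0],[15,5],[16,1],[17,3],[17,4],[17,6],[18,2],[19,5],[21,0],[23,5],[25,0],[27,5],[28,4],[28,6],[29,2]]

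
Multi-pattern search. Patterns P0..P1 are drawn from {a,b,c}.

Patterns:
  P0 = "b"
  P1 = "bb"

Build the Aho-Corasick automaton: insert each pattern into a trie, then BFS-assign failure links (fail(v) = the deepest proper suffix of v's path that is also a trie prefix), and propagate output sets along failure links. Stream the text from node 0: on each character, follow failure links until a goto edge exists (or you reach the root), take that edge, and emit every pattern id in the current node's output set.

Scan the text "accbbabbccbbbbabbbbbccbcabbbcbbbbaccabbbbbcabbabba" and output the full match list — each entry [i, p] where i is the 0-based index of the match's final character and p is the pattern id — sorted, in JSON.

Build:
Trie nodes:
  0='ε' goto b→1
  1='b' goto b→2  ←P0
  2='bb' goto ·  ←P1

Failure links (BFS by depth):
  fail(1) 'b': from fail(0)=0 chase 'b': 0 ⇒ 0;  out={0}∪out(0)={0}
  fail(2) 'bb': from fail(1)=0 chase 'b': 0 ⇒ 1;  out={1}∪out(1)={0,1}

Text stream:
i=0 'a': node 0→0
i=1 'c': node 0→0
i=2 'c': node 0→0
i=3 'b': node 0→1  ** P0@[3:3]
i=4 'b': node 1→2  ** P0@[4:4],P1@[3:4]
i=5 'a': node 2→0 (via fail)
i=6 'b': node 0→1  ** P0@[6:6]
i=7 'b': node 1→2  ** P0@[7:7],P1@[6:7]
i=8 'c': node 2→0 (via fail)
i=9 'c': node 0→0
i=10 'b': node 0→1  ** P0@[10:10]
i=11 'b': node 1→2  ** P0@[11:11],P1@[10:11]
i=12 'b': node 2→2 (via fail)  ** P0@[12:12],P1@[11:12]
i=13 'b': node 2→2 (via fail)  ** P0@[13:13],P1@[12:13]
i=14 'a': node 2→0 (via fail)
i=15 'b': node 0→1  ** P0@[15:15]
i=16 'b': node 1→2  ** P0@[16:16],P1@[15:16]
i=17 'b': node 2→2 (via fail)  ** P0@[17:17],P1@[16:17]
i=18 'b': node 2→2 (via fail)  ** P0@[18:18],P1@[17:18]
i=19 'b': node 2→2 (via fail)  ** P0@[19:19],P1@[18:19]
i=20 'c': node 2→0 (via fail)
i=21 'c': node 0→0
i=22 'b': node 0→1  ** P0@[22:22]
i=23 'c': node 1→0 (via fail)
i=24 'a': node 0→0
i=25 'b': node 0→1  ** P0@[25:25]
i=26 'b': node 1→2  ** P0@[26:26],P1@[25:26]
i=27 'b': node 2→2 (via fail)  ** P0@[27:27],P1@[26:27]
i=28 'c': node 2→0 (via fail)
i=29 'b': node 0→1  ** P0@[29:29]
i=30 'b': node 1→2  ** P0@[30:30],P1@[29:30]
i=31 'b': node 2→2 (via fail)  ** P0@[31:31],P1@[30:31]
i=32 'b': node 2→2 (via fail)  ** P0@[32:32],P1@[31:32]
i=33 'a': node 2→0 (via fail)
i=34 'c': node 0→0
i=35 'c': node 0→0
i=36 'a': node 0→0
i=37 'b': node 0→1  ** P0@[37:37]
i=38 'b': node 1→2  ** P0@[38:38],P1@[37:38]
i=39 'b': node 2→2 (via fail)  ** P0@[39:39],P1@[38:39]
i=40 'b': node 2→2 (via fail)  ** P0@[40:40],P1@[39:40]
i=41 'b': node 2→2 (via fail)  ** P0@[41:41],P1@[40:41]
i=42 'c': node 2→0 (via fail)
i=43 'a': node 0→0
i=44 'b': node 0→1  ** P0@[44:44]
i=45 'b': node 1→2  ** P0@[45:45],P1@[44:45]
i=46 'a': node 2→0 (via fail)
i=47 'b': node 0→1  ** P0@[47:47]
i=48 'b': node 1→2  ** P0@[48:48],P1@[47:48]
i=49 'a': node 2→0 (via fail)

Result: [[3,0],[4,0],[4,1],[6,0],[7,0],[7,1],[10,0],[11,0],[11,1],[12,0],[12,1],[13,0],[13,1],[15,0],[16,0],[16,1],[17,0],[17,1],[18,0],[18,1],[19,0],[19,1],[22,0],[25,0],[26,0],[26,1],[27,0],[27,1],[29,0],[30,0],[30,1],[31,0],[31,1],[32,0],[32,1],[37,0],[38,0],[38,1],[39,0],[39,1],[40,0],[40,1],[41,0],[41,1],[44,0],[45,0],[45,1],[47,0],[48,0],[48,1]]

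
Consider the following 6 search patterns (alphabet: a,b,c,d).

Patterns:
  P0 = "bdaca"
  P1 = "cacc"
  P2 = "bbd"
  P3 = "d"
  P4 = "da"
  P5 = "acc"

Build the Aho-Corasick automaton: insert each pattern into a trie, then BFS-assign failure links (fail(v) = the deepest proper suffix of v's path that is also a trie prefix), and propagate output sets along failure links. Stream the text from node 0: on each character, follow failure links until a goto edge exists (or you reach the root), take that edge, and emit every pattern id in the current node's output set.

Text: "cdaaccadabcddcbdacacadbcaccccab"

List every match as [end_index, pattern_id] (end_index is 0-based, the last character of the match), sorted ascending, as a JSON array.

Construct AC machine:
Trie nodes:
  n0 'ε': a→14 b→1 c→6 d→12
  n1 'b': b→10 d→2
  n2 'bd': a→3
  n3 'bda': c→4
  n4 'bdac': a→5
  n5 'bdaca': ·  [P0 ends]
  n6 'c': a→7
  n7 'ca': c→8
  n8 'cac': c→9
  n9 'cacc': ·  [P1 ends]
  n10 'bb': d→11
  n11 'bbd': ·  [P2 ends]
  n12 'd': a→13  [P3 ends]
  n13 'da': ·  [P4 ends]
  n14 'a': c→15
  n15 'ac': c→16
  n16 'acc': ·  [P5 ends]

Failure links (BFS by depth):
  fail(1) 'b': from fail(0)=0 chase 'b': 0 ⇒ 0;  out=∅∪out(0)=∅
  fail(6) 'c': from fail(0)=0 chase 'c': 0 ⇒ 0;  out=∅∪out(0)=∅
  fail(12) 'd': from fail(0)=0 chase 'd': 0 ⇒ 0;  out={3}∪out(0)={3}
  fail(14) 'a': from fail(0)=0 chase 'a': 0 ⇒ 0;  out=∅∪out(0)=∅
  fail(2) 'bd': from fail(1)=0 chase 'd': 0 ⇒ 12;  out=∅∪out(12)={3}
  fail(7) 'ca': from fail(6)=0 chase 'a': 0 ⇒ 14;  out=∅∪out(14)=∅
  fail(10) 'bb': from fail(1)=0 chase 'b': 0 ⇒ 1;  out=∅∪out(1)=∅
  fail(13) 'da': from fail(12)=0 chase 'a': 0 ⇒ 14;  out={4}∪out(14)={4}
  fail(15) 'ac': from fail(14)=0 chase 'c': 0 ⇒ 6;  out=∅∪out(6)=∅
  fail(3) 'bda': from fail(2)=12 chase 'a': 12 ⇒ 13;  out=∅∪out(13)={4}
  fail(8) 'cac': from fail(7)=14 chase 'c': 14 ⇒ 15;  out=∅∪out(15)=∅
  fail(11) 'bbd': from fail(10)=1 chase 'd': 1 ⇒ 2;  out={2}∪out(2)={2,3}
  fail(16) 'acc': from fail(15)=6 chase 'c': 6→0 ⇒ 6;  out={5}∪out(6)={5}
  fail(4) 'bdac': from fail(3)=13 chase 'c': 13→14 ⇒ 15;  out=∅∪out(15)=∅
  fail(9) 'cacc': from fail(8)=15 chase 'c': 15 ⇒ 16;  out={1}∪out(16)={1,5}
  fail(5) 'bdaca': from fail(4)=15 chase 'a': 15→6 ⇒ 7;  out={0}∪out(7)={0}

Run:
[0] read 'c'  n0⇒n6
[1] read 'd'  n6⇒n12 (via fail)  emit P3@[1:1]
[2] read 'a'  n12⇒n13  emit P4@[1:2]
[3] read 'a'  n13⇒n14 (via fail)
[4] read 'c'  n14⇒n15
[5] read 'c'  n15⇒n16  emit P5@[3:5]
[6] read 'a'  n16⇒n7 (via fail)
[7] read 'd'  n7⇒n12 (via fail)  emit P3@[7:7]
[8] read 'a'  n12⇒n13  emit P4@[7:8]
[9] read 'b'  n13⇒n1 (via fail)
[10] read 'c'  n1⇒n6 (via fail)
[11] read 'd'  n6⇒n12 (via fail)  emit P3@[11:11]
[12] read 'd'  n12⇒n12 (via fail)  emit P3@[12:12]
[13] read 'c'  n12⇒n6 (via fail)
[14] read 'b'  n6⇒n1 (via fail)
[15] read 'd'  n1⇒n2  emit P3@[15:15]
[16] read 'a'  n2⇒n3  emit P4@[15:16]
[17] read 'c'  n3⇒n4
[18] read 'a'  n4⇒n5  emit P0@[14:18]
[19] read 'c'  n5⇒n8 (via fail)
[20] read 'a'  n8⇒n7 (via fail)
[21] read 'd'  n7⇒n12 (via fail)  emit P3@[21:21]
[22] read 'b'  n12⇒n1 (via fail)
[23] read 'c'  n1⇒n6 (via fail)
[24] read 'a'  n6⇒n7
[25] read 'c'  n7⇒n8
[26] read 'c'  n8⇒n9  emit P1@[23:26],P5@[24:26]
[27] read 'c'  n9⇒n6 (via fail)
[28] read 'c'  n6⇒n6 (via fail)
[29] read 'a'  n6⇒n7
[30] read 'b'  n7⇒n1 (via fail)

Result: [[1,3],[2,4],[5,5],[7,3],[8,4],[11,3],[12,3],[15,3],[16,4],[18,0],[21,3],[26,1],[26,5]]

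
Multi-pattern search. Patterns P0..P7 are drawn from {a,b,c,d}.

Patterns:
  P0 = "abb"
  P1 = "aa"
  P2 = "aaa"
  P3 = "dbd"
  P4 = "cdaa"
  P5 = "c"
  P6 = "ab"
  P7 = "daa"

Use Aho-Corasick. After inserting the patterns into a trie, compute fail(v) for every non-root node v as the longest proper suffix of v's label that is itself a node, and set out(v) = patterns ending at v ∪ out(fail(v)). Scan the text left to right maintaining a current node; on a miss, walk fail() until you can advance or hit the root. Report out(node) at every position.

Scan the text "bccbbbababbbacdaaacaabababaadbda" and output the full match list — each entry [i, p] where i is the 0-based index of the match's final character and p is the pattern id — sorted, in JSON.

Construct AC machine:
Trie nodes:
  0='ε' goto a→1 c→9 d→6
  1='a' goto a→4 b→2
  2='ab' goto b→3  [P6 ends]
  3='abb' goto ·  [P0 ends]
  4='aa' goto a→5  [P1 ends]
  5='aaa' goto ·  [P2 ends]
  6='d' goto a→13 b→7
  7='db' goto d→8
  8='dbd' goto ·  [P3 ends]
  9='c' goto d→10  [P5 ends]
  10='cd' goto a→11
  11='cda' goto a→12
  12='cdaa' goto ·  [P4 ends]
  13='da' goto a→14
  14='daa' goto ·  [P7 ends]

BFS fail/out derivation:
  fail(1) 'a': from fail(0)=0 chase 'a': 0 ⇒ 0;  out=∅∪out(0)=∅
  fail(6) 'd': from fail(0)=0 chase 'd': 0 ⇒ 0;  out=∅∪out(0)=∅
  fail(9) 'c': from fail(0)=0 chase 'c': 0 ⇒ 0;  out={5}∪out(0)={5}
  fail(2) 'ab': from fail(1)=0 chase 'b': 0 ⇒ 0;  out={6}∪out(0)={6}
  fail(4) 'aa': from fail(1)=0 chase 'a': 0 ⇒ 1;  out={1}∪out(1)={1}
  fail(7) 'db': from fail(6)=0 chase 'b': 0 ⇒ 0;  out=∅∪out(0)=∅
  fail(10) 'cd': from fail(9)=0 chase 'd': 0 ⇒ 6;  out=∅∪out(6)=∅
  fail(13) 'da': from fail(6)=0 chase 'a': 0 ⇒ 1;  out=∅∪out(1)=∅
  fail(3) 'abb': from fail(2)=0 chase 'b': 0 ⇒ 0;  out={0}∪out(0)={0}
  fail(5) 'aaa': from fail(4)=1 chase 'a': 1 ⇒ 4;  out={2}∪out(4)={1,2}
  fail(8) 'dbd': from fail(7)=0 chase 'd': 0 ⇒ 6;  out={3}∪out(6)={3}
  fail(11) 'cda': from fail(10)=6 chase 'a': 6 ⇒ 13;  out=∅∪out(13)=∅
  fail(14) 'daa': from fail(13)=1 chase 'a': 1 ⇒ 4;  out={7}∪out(4)={1,7}
  fail(12) 'cdaa': from fail(11)=13 chase 'a': 13 ⇒ 14;  out={4}∪out(14)={1,4,7}

Scan:
pos 0 'b': at 0
pos 1 'c': at 9  ** P5@[1:1]
pos 2 'c': at 9 (fail-walked)  ** P5@[2:2]
pos 3 'b': at 0 (fail-walked)
pos 4 'b': at 0
pos 5 'b': at 0
pos 6 'a': at 1
pos 7 'b': at 2  ** P6@[6:7]
pos 8 'a': at 1 (fail-walked)
pos 9 'b': at 2  ** P6@[8:9]
pos 10 'b': at 3  ** P0@[8:10]
pos 11 'b': at 0 (fail-walked)
pos 12 'a': at 1
pos 13 'c': at 9 (fail-walked)  ** P5@[13:13]
pos 14 'd': at 10
pos 15 'a': at 11
pos 16 'a': at 12  ** P1@[15:16],P4@[13:16],P7@[14:16]
pos 17 'a': at 5 (fail-walked)  ** P1@[16:17],P2@[15:17]
pos 18 'c': at 9 (fail-walked)  ** P5@[18:18]
pos 19 'a': at 1 (fail-walked)
pos 20 'a': at 4  ** P1@[19:20]
pos 21 'b': at 2 (fail-walked)  ** P6@[20:21]
pos 22 'a': at 1 (fail-walked)
pos 23 'b': at 2  ** P6@[22:23]
pos 24 'a': at 1 (fail-walked)
pos 25 'b': at 2  ** P6@[24:25]
pos 26 'a': at 1 (fail-walked)
pos 27 'a': at 4  ** P1@[26:27]
pos 28 'd': at 6 (fail-walked)
pos 29 'b': at 7
pos 30 'd': at 8  ** P3@[28:30]
pos 31 'a': at 13 (fail-walked)

All matches (sorted): [[1,5],[2,5],[7,6],[9,6],[10,0],[13,5],[16,1],[16,4],[16,7],[17,1],[17,2],[18,5],[20,1],[21,6],[23,6],[25,6],[27,1],[30,3]]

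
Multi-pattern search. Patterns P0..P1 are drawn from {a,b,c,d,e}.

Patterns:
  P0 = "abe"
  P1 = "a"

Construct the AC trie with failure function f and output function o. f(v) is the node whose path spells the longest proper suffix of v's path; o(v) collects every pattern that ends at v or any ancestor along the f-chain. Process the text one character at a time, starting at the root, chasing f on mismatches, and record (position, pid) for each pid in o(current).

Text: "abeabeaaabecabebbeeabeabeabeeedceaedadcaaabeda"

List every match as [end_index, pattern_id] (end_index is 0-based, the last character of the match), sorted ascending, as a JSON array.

Construct AC machine:
Trie nodes:
  0='ε' goto a→1
  1='a' goto b→2  ←P1
  2='ab' goto e→3
  3='abe' goto ·  ←P0

Failure links (BFS by depth):
  n1('a'): parent n0 fail=0; on 'a' 0 → fail=0;  out {1}∪∅={1}
  n2('ab'): parent n1 fail=0; on 'b' 0 → fail=0;  out ∅∪∅=∅
  n3('abe'): parent n2 fail=0; on 'e' 0 → fail=0;  out {0}∪∅={0}

Run:
i=0 'a': node 0→1  → match P1@[0:0]
i=1 'b': node 1→2
i=2 'e': node 2→3  → match P0@[0:2]
i=3 'a': node 3→1 (via fail)  → match P1@[3:3]
i=4 'b': node 1→2
i=5 'e': node 2→3  → match P0@[3:5]
i=6 'a': node 3→1 (via fail)  → match P1@[6:6]
i=7 'a': node 1→1 (via fail)  → match P1@[7:7]
i=8 'a': node 1→1 (via fail)  → match P1@[8:8]
i=9 'b': node 1→2
i=10 'e': node 2→3  → match P0@[8:10]
i=11 'c': node 3→0 (via fail)
i=12 'a': node 0→1  → match P1@[12:12]
i=13 'b': node 1→2
i=14 'e': node 2→3  → match P0@[12:14]
i=15 'b': node 3→0 (via fail)
i=16 'b': node 0→0
i=17 'e': node 0→0
i=18 'e': node 0→0
i=19 'a': node 0→1  → match P1@[19:19]
i=20 'b': node 1→2
i=21 'e': node 2→3  → match P0@[19:21]
i=22 'a': node 3→1 (via fail)  → match P1@[22:22]
i=23 'b': node 1→2
i=24 'e': node 2→3  → match P0@[22:24]
i=25 'a': node 3→1 (via fail)  → match P1@[25:25]
i=26 'b': node 1→2
i=27 'e': node 2→3  → match P0@[25:27]
i=28 'e': node 3→0 (via fail)
i=29 'e': node 0→0
i=30 'd': node 0→0
i=31 'c': node 0→0
i=32 'e': node 0→0
i=33 'a': node 0→1  → match P1@[33:33]
i=34 'e': node 1→0 (via fail)
i=35 'd': node 0→0
i=36 'a': node 0→1  → match P1@[36:36]
i=37 'd': node 1→0 (via fail)
i=38 'c': node 0→0
i=39 'a': node 0→1  → match P1@[39:39]
i=40 'a': node 1→1 (via fail)  → match P1@[40:40]
i=41 'a': node 1→1 (via fail)  → match P1@[41:41]
i=42 'b': node 1→2
i=43 'e': node 2→3  → match P0@[41:43]
i=44 'd': node 3→0 (via fail)
i=45 'a': node 0→1  → match P1@[45:45]

Matches: [[0,1],[2,0],[3,1],[5,0],[6,1],[7,1],[8,1],[10,0],[12,1],[14,0],[19,1],[21,0],[22,1],[24,0],[25,1],[27,0],[33,1],[36,1],[39,1],[40,1],[41,1],[43,0],[45,1]]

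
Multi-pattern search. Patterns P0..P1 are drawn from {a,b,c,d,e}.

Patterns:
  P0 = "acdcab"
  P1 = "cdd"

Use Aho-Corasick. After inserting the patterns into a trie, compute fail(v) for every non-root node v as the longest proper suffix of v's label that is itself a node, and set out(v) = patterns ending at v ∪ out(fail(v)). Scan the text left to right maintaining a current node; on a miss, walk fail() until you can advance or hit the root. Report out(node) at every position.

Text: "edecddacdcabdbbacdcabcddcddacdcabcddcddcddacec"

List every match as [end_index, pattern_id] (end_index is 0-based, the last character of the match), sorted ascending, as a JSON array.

Build:
Trie (insert patterns):
  0='ε' goto a→1 c→7
  1='a' goto c→2
  2='ac' goto d→3
  3='acd' goto c→4
  4='acdc' goto a→5
  5='acdca' goto b→6
  6='acdcab' goto ·  ←P0
  7='c' goto d→8
  8='cd' goto d→9
  9='cdd' goto ·  ←P1

Failure links (BFS by depth):
  n1('a'): parent n0 fail=0; on 'a' 0 → fail=0;  out ∅∪∅=∅
  n7('c'): parent n0 fail=0; on 'c' 0 → fail=0;  out ∅∪∅=∅
  n2('ac'): parent n1 fail=0; on 'c' 0 → fail=7;  out ∅∪∅=∅
  n8('cd'): parent n7 fail=0; on 'd' 0 → fail=0;  out ∅∪∅=∅
  n3('acd'): parent n2 fail=7; on 'd' 7 → fail=8;  out ∅∪∅=∅
  n9('cdd'): parent n8 fail=0; on 'd' 0 → fail=0;  out {1}∪∅={1}
  n4('acdc'): parent n3 fail=8; on 'c' 8→0 → fail=7;  out ∅∪∅=∅
  n5('acdca'): parent n4 fail=7; on 'a' 7→0 → fail=1;  out ∅∪∅=∅
  n6('acdcab'): parent n5 fail=1; on 'b' 1→0 → fail=0;  out {0}∪∅={0}

Scan:
i=0 'e': node 0→0
i=1 'd': node 0→0
i=2 'e': node 0→0
i=3 'c': node 0→7
i=4 'd': node 7→8
i=5 'd': node 8→9  ** P1@[3:5]
i=6 'a': node 9→1 (fail-walked)
i=7 'c': node 1→2
i=8 'd': node 2→3
i=9 'c': node 3→4
i=10 'a': node 4→5
i=11 'b': node 5→6  ** P0@[6:11]
i=12 'd': node 6→0 (fail-walked)
i=13 'b': node 0→0
i=14 'b': node 0→0
i=15 'a': node 0→1
i=16 'c': node 1→2
i=17 'd': node 2→3
i=18 'c': node 3→4
i=19 'a': node 4→5
i=20 'b': node 5→6  ** P0@[15:20]
i=21 'c': node 6→7 (fail-walked)
i=22 'd': node 7→8
i=23 'd': node 8→9  ** P1@[21:23]
i=24 'c': node 9→7 (fail-walked)
i=25 'd': node 7→8
i=26 'd': node 8→9  ** P1@[24:26]
i=27 'a': node 9→1 (fail-walked)
i=28 'c': node 1→2
i=29 'd': node 2→3
i=30 'c': node 3→4
i=31 'a': node 4→5
i=32 'b': node 5→6  ** P0@[27:32]
i=33 'c': node 6→7 (fail-walked)
i=34 'd': node 7→8
i=35 'd': node 8→9  ** P1@[33:35]
i=36 'c': node 9→7 (fail-walked)
i=37 'd': node 7→8
i=38 'd': node 8→9  ** P1@[36:38]
i=39 'c': node 9→7 (fail-walked)
i=40 'd': node 7→8
i=41 'd': node 8→9  ** P1@[39:41]
i=42 'a': node 9→1 (fail-walked)
i=43 'c': node 1→2
i=44 'e': node 2→0 (fail-walked)
i=45 'c': node 0→7

Result: [[5,1],[11,0],[20,0],[23,1],[26,1],[32,0],[35,1],[38,1],[41,1]]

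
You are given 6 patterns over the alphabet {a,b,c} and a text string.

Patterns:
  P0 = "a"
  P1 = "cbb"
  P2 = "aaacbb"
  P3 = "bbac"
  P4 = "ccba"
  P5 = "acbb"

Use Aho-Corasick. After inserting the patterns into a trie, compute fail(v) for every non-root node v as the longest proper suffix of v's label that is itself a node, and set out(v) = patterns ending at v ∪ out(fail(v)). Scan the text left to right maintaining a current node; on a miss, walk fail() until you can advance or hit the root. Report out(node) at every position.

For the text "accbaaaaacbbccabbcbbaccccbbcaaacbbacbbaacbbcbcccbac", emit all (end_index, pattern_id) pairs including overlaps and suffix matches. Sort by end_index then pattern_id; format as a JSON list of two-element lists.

Build automaton:
Trie (insert patterns):
  0='ε' goto a→1 b→10 c→2
  1='a' goto a→5 c→17  ←P0
  2='c' goto b→3 c→14
  3='cb' goto b→4
  4='cbb' goto ·  ←P1
  5='aa' goto a→6
  6='aaa' goto c→7
  7='aaac' goto b→8
  8='aaacb' goto b→9
  9='aaacbb' goto ·  ←P2
  10='b' goto b→11
  11='bb' goto a→12
  12='bba' goto c→13
  13='bbac' goto ·  ←P3
  14='cc' goto b→15
  15='ccb' goto a→16
  16='ccba' goto ·  ←P4
  17='ac' goto b→18
  18='acb' goto b→19
  19='acbb' goto ·  ←P5

BFS fail/out derivation:
  n1('a'): parent n0 fail=0; on 'a' 0 → fail=0;  out {0}∪∅={0}
  n2('c'): parent n0 fail=0; on 'c' 0 → fail=0;  out ∅∪∅=∅
  n10('b'): parent n0 fail=0; on 'b' 0 → fail=0;  out ∅∪∅=∅
  n3('cb'): parent n2 fail=0; on 'b' 0 → fail=10;  out ∅∪∅=∅
  n5('aa'): parent n1 fail=0; on 'a' 0 → fail=1;  out ∅∪{0}={0}
  n11('bb'): parent n10 fail=0; on 'b' 0 → fail=10;  out ∅∪∅=∅
  n14('cc'): parent n2 fail=0; on 'c' 0 → fail=2;  out ∅∪∅=∅
  n17('ac'): parent n1 fail=0; on 'c' 0 → fail=2;  out ∅∪∅=∅
  n4('cbb'): parent n3 fail=10; on 'b' 10 → fail=11;  out {1}∪∅={1}
  n6('aaa'): parent n5 fail=1; on 'a' 1 → fail=5;  out ∅∪{0}={0}
  n12('bba'): parent n11 fail=10; on 'a' 10→0 → fail=1;  out ∅∪{0}={0}
  n15('ccb'): parent n14 fail=2; on 'b' 2 → fail=3;  out ∅∪∅=∅
  n18('acb'): parent n17 fail=2; on 'b' 2 → fail=3;  out ∅∪∅=∅
  n7('aaac'): parent n6 fail=5; on 'c' 5→1 → fail=17;  out ∅∪∅=∅
  n13('bbac'): parent n12 fail=1; on 'c' 1 → fail=17;  out {3}∪∅={3}
  n16('ccba'): parent n15 fail=3; on 'a' 3→10→0 → fail=1;  out {4}∪{0}={0,4}
  n19('acbb'): parent n18 fail=3; on 'b' 3 → fail=4;  out {5}∪{1}={1,5}
  n8('aaacb'): parent n7 fail=17; on 'b' 17 → fail=18;  out ∅∪∅=∅
  n9('aaacbb'): parent n8 fail=18; on 'b' 18 → fail=19;  out {2}∪{1,5}={1,2,5}

Run:
[0] read 'a'  n0⇒n1  ** P0@[0:0]
[1] read 'c'  n1⇒n17
[2] read 'c'  n17⇒n14 (fail-walked)
[3] read 'b'  n14⇒n15
[4] read 'a'  n15⇒n16  ** P0@[4:4],P4@[1:4]
[5] read 'a'  n16⇒n5 (fail-walked)  ** P0@[5:5]
[6] read 'a'  n5⇒n6  ** P0@[6:6]
[7] read 'a'  n6⇒n6 (fail-walked)  ** P0@[7:7]
[8] read 'a'  n6⇒n6 (fail-walked)  ** P0@[8:8]
[9] read 'c'  n6⇒n7
[10] read 'b'  n7⇒n8
[11] read 'b'  n8⇒n9  ** P1@[9:11],P2@[6:11],P5@[8:11]
[12] read 'c'  n9⇒n2 (fail-walked)
[13] read 'c'  n2⇒n14
[14] read 'a'  n14⇒n1 (fail-walked)  ** P0@[14:14]
[15] read 'b'  n1⇒n10 (fail-walked)
[16] read 'b'  n10⇒n11
[17] read 'c'  n11⇒n2 (fail-walked)
[18] read 'b'  n2⇒n3
[19] read 'b'  n3⇒n4  ** P1@[17:19]
[20] read 'a'  n4⇒n12 (fail-walked)  ** P0@[20:20]
[21] read 'c'  n12⇒n13  ** P3@[18:21]
[22] read 'c'  n13⇒n14 (fail-walked)
[23] read 'c'  n14⇒n14 (fail-walked)
[24] read 'c'  n14⇒n14 (fail-walked)
[25] read 'b'  n14⇒n15
[26] read 'b'  n15⇒n4 (fail-walked)  ** P1@[24:26]
[27] read 'c'  n4⇒n2 (fail-walked)
[28] read 'a'  n2⇒n1 (fail-walked)  ** P0@[28:28]
[29] read 'a'  n1⇒n5  ** P0@[29:29]
[30] read 'a'  n5⇒n6  ** P0@[30:30]
[31] read 'c'  n6⇒n7
[32] read 'b'  n7⇒n8
[33] read 'b'  n8⇒n9  ** P1@[31:33],P2@[28:33],P5@[30:33]
[34] read 'a'  n9⇒n12 (fail-walked)  ** P0@[34:34]
[35] read 'c'  n12⇒n13  ** P3@[32:35]
[36] read 'b'  n13⇒n18 (fail-walked)
[37] read 'b'  n18⇒n19  ** P1@[35:37],P5@[34:37]
[38] read 'a'  n19⇒n12 (fail-walked)  ** P0@[38:38]
[39] read 'a'  n12⇒n5 (fail-walked)  ** P0@[39:39]
[40] read 'c'  n5⇒n17 (fail-walked)
[41] read 'b'  n17⇒n18
[42] read 'b'  n18⇒n19  ** P1@[40:42],P5@[39:42]
[43] read 'c'  n19⇒n2 (fail-walked)
[44] read 'b'  n2⇒n3
[45] read 'c'  n3⇒n2 (fail-walked)
[46] read 'c'  n2⇒n14
[47] read 'c'  n14⇒n14 (fail-walked)
[48] read 'b'  n14⇒n15
[49] read 'a'  n15⇒n16  ** P0@[49:49],P4@[46:49]
[50] read 'c'  n16⇒n17 (fail-walked)

Matches: [[0,0],[4,0],[4,4],[5,0],[6,0],[7,0],[8,0],[11,1],[11,2],[11,5],[14,0],[19,1],[20,0],[21,3],[26,1],[28,0],[29,0],[30,0],[33,1],[33,2],[33,5],[34,0],[35,3],[37,1],[37,5],[38,0],[39,0],[42,1],[42,5],[49,0],[49,4]]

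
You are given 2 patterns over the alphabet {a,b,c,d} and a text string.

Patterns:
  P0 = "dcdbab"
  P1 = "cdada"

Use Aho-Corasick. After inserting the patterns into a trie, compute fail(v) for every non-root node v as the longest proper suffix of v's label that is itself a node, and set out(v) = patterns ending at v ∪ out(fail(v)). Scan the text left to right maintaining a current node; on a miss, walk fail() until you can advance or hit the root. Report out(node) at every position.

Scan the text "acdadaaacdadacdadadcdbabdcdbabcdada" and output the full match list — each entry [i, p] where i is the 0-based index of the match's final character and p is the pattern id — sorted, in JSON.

Build:
Trie (insert patterns):
  0='ε' goto c→7 d→1
  1='d' goto c→2
  2='dc' goto d→3
  3='dcd' goto b→4
  4='dcdb' goto a→5
  5='dcdba' goto b→6
  6='dcdbab' goto ·  [P0 ends]
  7='c' goto d→8
  8='cd' goto a→9
  9='cda' goto d→10
  10='cdad' goto a→11
  11='cdada' goto ·  [P1 ends]

BFS fail/out derivation:
  n1('d'): parent n0 fail=0; on 'd' 0 → fail=0;  out ∅∪∅=∅
  n7('c'): parent n0 fail=0; on 'c' 0 → fail=0;  out ∅∪∅=∅
  n2('dc'): parent n1 fail=0; on 'c' 0 → fail=7;  out ∅∪∅=∅
  n8('cd'): parent n7 fail=0; on 'd' 0 → fail=1;  out ∅∪∅=∅
  n3('dcd'): parent n2 fail=7; on 'd' 7 → fail=8;  out ∅∪∅=∅
  n9('cda'): parent n8 fail=1; on 'a' 1→0 → fail=0;  out ∅∪∅=∅
  n4('dcdb'): parent n3 fail=8; on 'b' 8→1→0 → fail=0;  out ∅∪∅=∅
  n10('cdad'): parent n9 fail=0; on 'd' 0 → fail=1;  out ∅∪∅=∅
  n5('dcdba'): parent n4 fail=0; on 'a' 0 → fail=0;  out ∅∪∅=∅
  n11('cdada'): parent n10 fail=1; on 'a' 1→0 → fail=0;  out {1}∪∅={1}
  n6('dcdbab'): parent n5 fail=0; on 'b' 0 → fail=0;  out {0}∪∅={0}

Run:
[0] read 'a'  n0⇒n0
[1] read 'c'  n0⇒n7
[2] read 'd'  n7⇒n8
[3] read 'a'  n8⇒n9
[4] read 'd'  n9⇒n10
[5] read 'a'  n10⇒n11  emit P1@[1:5]
[6] read 'a'  n11⇒n0 (via fail)
[7] read 'a'  n0⇒n0
[8] read 'c'  n0⇒n7
[9] read 'd'  n7⇒n8
[10] read 'a'  n8⇒n9
[11] read 'd'  n9⇒n10
[12] read 'a'  n10⇒n11  emit P1@[8:12]
[13] read 'c'  n11⇒n7 (via fail)
[14] read 'd'  n7⇒n8
[15] read 'a'  n8⇒n9
[16] read 'd'  n9⇒n10
[17] read 'a'  n10⇒n11  emit P1@[13:17]
[18] read 'd'  n11⇒n1 (via fail)
[19] read 'c'  n1⇒n2
[20] read 'd'  n2⇒n3
[21] read 'b'  n3⇒n4
[22] read 'a'  n4⇒n5
[23] read 'b'  n5⇒n6  emit P0@[18:23]
[24] read 'd'  n6⇒n1 (via fail)
[25] read 'c'  n1⇒n2
[26] read 'd'  n2⇒n3
[27] read 'b'  n3⇒n4
[28] read 'a'  n4⇒n5
[29] read 'b'  n5⇒n6  emit P0@[24:29]
[30] read 'c'  n6⇒n7 (via fail)
[31] read 'd'  n7⇒n8
[32] read 'a'  n8⇒n9
[33] read 'd'  n9⇒n10
[34] read 'a'  n10⇒n11  emit P1@[30:34]

Result: [[5,1],[12,1],[17,1],[23,0],[29,0],[34,1]]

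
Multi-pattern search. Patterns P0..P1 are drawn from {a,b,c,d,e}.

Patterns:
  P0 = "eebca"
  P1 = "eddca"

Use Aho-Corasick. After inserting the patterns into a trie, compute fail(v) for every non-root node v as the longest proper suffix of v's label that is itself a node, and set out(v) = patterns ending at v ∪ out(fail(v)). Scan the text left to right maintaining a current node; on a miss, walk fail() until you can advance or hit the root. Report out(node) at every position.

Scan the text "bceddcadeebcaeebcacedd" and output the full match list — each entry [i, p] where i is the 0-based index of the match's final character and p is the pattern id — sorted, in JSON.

Build automaton:
Trie (insert patterns):
  n0 'ε': e→1
  n1 'e': d→6 e→2
  n2 'ee': b→3
  n3 'eeb': c→4
  n4 'eebc': a→5
  n5 'eebca': ·  ←P0
  n6 'ed': d→7
  n7 'edd': c→8
  n8 'eddc': a→9
  n9 'eddca': ·  ←P1

Failure links (BFS by depth):
  n1('e'): parent n0 fail=0; on 'e' 0 → fail=0;  out ∅∪∅=∅
  n2('ee'): parent n1 fail=0; on 'e' 0 → fail=1;  out ∅∪∅=∅
  n6('ed'): parent n1 fail=0; on 'd' 0 → fail=0;  out ∅∪∅=∅
  n3('eeb'): parent n2 fail=1; on 'b' 1→0 → fail=0;  out ∅∪∅=∅
  n7('edd'): parent n6 fail=0; on 'd' 0 → fail=0;  out ∅∪∅=∅
  n4('eebc'): parent n3 fail=0; on 'c' 0 → fail=0;  out ∅∪∅=∅
  n8('eddc'): parent n7 fail=0; on 'c' 0 → fail=0;  out ∅∪∅=∅
  n5('eebca'): parent n4 fail=0; on 'a' 0 → fail=0;  out {0}∪∅={0}
  n9('eddca'): parent n8 fail=0; on 'a' 0 → fail=0;  out {1}∪∅={1}

Scan:
pos 0 'b': at 0
pos 1 'c': at 0
pos 2 'e': at 1
pos 3 'd': at 6
pos 4 'd': at 7
pos 5 'c': at 8
pos 6 'a': at 9  ** P1@[2:6]
pos 7 'd': at 0 (via fail)
pos 8 'e': at 1
pos 9 'e': at 2
pos 10 'b': at 3
pos 11 'c': at 4
pos 12 'a': at 5  ** P0@[8:12]
pos 13 'e': at 1 (via fail)
pos 14 'e': at 2
pos 15 'b': at 3
pos 16 'c': at 4
pos 17 'a': at 5  ** P0@[13:17]
pos 18 'c': at 0 (via fail)
pos 19 'e': at 1
pos 20 'd': at 6
pos 21 'd': at 7

All matches (sorted): [[6,1],[12,0],[17,0]]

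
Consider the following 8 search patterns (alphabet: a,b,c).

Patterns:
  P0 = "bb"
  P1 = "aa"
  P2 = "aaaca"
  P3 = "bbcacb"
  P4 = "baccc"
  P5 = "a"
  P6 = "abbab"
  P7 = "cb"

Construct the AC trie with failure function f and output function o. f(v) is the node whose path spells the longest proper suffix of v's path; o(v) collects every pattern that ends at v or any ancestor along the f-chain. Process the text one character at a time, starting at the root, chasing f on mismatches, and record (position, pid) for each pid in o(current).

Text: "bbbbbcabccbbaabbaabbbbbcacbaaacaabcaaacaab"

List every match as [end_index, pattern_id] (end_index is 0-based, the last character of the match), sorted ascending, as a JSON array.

Build automaton:
Trie (insert patterns):
  0='ε' goto a→3 b→1 c→20
  1='b' goto a→12 b→2
  2='bb' goto c→8  [P0 ends]
  3='a' goto a→4 b→16  [P5 ends]
  4='aa' goto a→5  [P1 ends]
  5='aaa' goto c→6
  6='aaac' goto a→7
  7='aaaca' goto ·  [P2 ends]
  8='bbc' goto a→9
  9='bbca' goto c→10
  10='bbcac' goto b→11
  11='bbcacb' goto ·  [P3 ends]
  12='ba' goto c→13
  13='bac' goto c→14
  14='bacc' goto c→15
  15='baccc' goto ·  [P4 ends]
  16='ab' goto b→17
  17='abb' goto a→18
  18='abba' goto b→19
  19='abbab' goto ·  [P6 ends]
  20='c' goto b→21
  21='cb' goto ·  [P7 ends]

Failure links (BFS by depth):
  n1('b'): parent n0 fail=0; on 'b' 0 → fail=0;  out ∅∪∅=∅
  n3('a'): parent n0 fail=0; on 'a' 0 → fail=0;  out {5}∪∅={5}
  n20('c'): parent n0 fail=0; on 'c' 0 → fail=0;  out ∅∪∅=∅
  n2('bb'): parent n1 fail=0; on 'b' 0 → fail=1;  out {0}∪∅={0}
  n4('aa'): parent n3 fail=0; on 'a' 0 → fail=3;  out {1}∪{5}={1,5}
  n12('ba'): parent n1 fail=0; on 'a' 0 → fail=3;  out ∅∪{5}={5}
  n16('ab'): parent n3 fail=0; on 'b' 0 → fail=1;  out ∅∪∅=∅
  n21('cb'): parent n20 fail=0; on 'b' 0 → fail=1;  out {7}∪∅={7}
  n5('aaa'): parent n4 fail=3; on 'a' 3 → fail=4;  out ∅∪{1,5}={1,5}
  n8('bbc'): parent n2 fail=1; on 'c' 1→0 → fail=20;  out ∅∪∅=∅
  n13('bac'): parent n12 fail=3; on 'c' 3→0 → fail=20;  out ∅∪∅=∅
  n17('abb'): parent n16 fail=1; on 'b' 1 → fail=2;  out ∅∪{0}={0}
  n6('aaac'): parent n5 fail=4; on 'c' 4→3→0 → fail=20;  out ∅∪∅=∅
  n9('bbca'): parent n8 fail=20; on 'a' 20→0 → fail=3;  out ∅∪{5}={5}
  n14('bacc'): parent n13 fail=20; on 'c' 20→0 → fail=20;  out ∅∪∅=∅
  n18('abba'): parent n17 fail=2; on 'a' 2→1 → fail=12;  out ∅∪{5}={5}
  n7('aaaca'): parent n6 fail=20; on 'a' 20→0 → fail=3;  out {2}∪{5}={2,5}
  n10('bbcac'): parent n9 fail=3; on 'c' 3→0 → fail=20;  out ∅∪∅=∅
  n15('baccc'): parent n14 fail=20; on 'c' 20→0 → fail=20;  out {4}∪∅={4}
  n19('abbab'): parent n18 fail=12; on 'b' 12→3 → fail=16;  out {6}∪∅={6}
  n11('bbcacb'): parent n10 fail=20; on 'b' 20 → fail=21;  out {3}∪{7}={3,7}

Run:
[0] read 'b'  n0⇒n1
[1] read 'b'  n1⇒n2  → match P0@[0:1]
[2] read 'b'  n2⇒n2 ·f  → match P0@[1:2]
[3] read 'b'  n2⇒n2 ·f  → match P0@[2:3]
[4] read 'b'  n2⇒n2 ·f  → match P0@[3:4]
[5] read 'c'  n2⇒n8
[6] read 'a'  n8⇒n9  → match P5@[6:6]
[7] read 'b'  n9⇒n16 ·f
[8] read 'c'  n16⇒n20 ·f
[9] read 'c'  n20⇒n20 ·f
[10] read 'b'  n20⇒n21  → match P7@[9:10]
[11] read 'b'  n21⇒n2 ·f  → match P0@[10:11]
[12] read 'a'  n2⇒n12 ·f  → match P5@[12:12]
[13] read 'a'  n12⇒n4 ·f  → match P1@[12:13],P5@[13:13]
[14] read 'b'  n4⇒n16 ·f
[15] read 'b'  n16⇒n17  → match P0@[14:15]
[16] read 'a'  n17⇒n18  → match P5@[16:16]
[17] read 'a'  n18⇒n4 ·f  → match P1@[16:17],P5@[17:17]
[18] read 'b'  n4⇒n16 ·f
[19] read 'b'  n16⇒n17  → match P0@[18:19]
[20] read 'b'  n17⇒n2 ·f  → match P0@[19:20]
[21] read 'b'  n2⇒n2 ·f  → match P0@[20:21]
[22] read 'b'  n2⇒n2 ·f  → match P0@[21:22]
[23] read 'c'  n2⇒n8
[24] read 'a'  n8⇒n9  → match P5@[24:24]
[25] read 'c'  n9⇒n10
[26] read 'b'  n10⇒n11  → match P3@[21:26],P7@[25:26]
[27] read 'a'  n11⇒n12 ·f  → match P5@[27:27]
[28] read 'a'  n12⇒n4 ·f  → match P1@[27:28],P5@[28:28]
[29] read 'a'  n4⇒n5  → match P1@[28:29],P5@[29:29]
[30] read 'c'  n5⇒n6
[31] read 'a'  n6⇒n7  → match P2@[27:31],P5@[31:31]
[32] read 'a'  n7⇒n4 ·f  → match P1@[31:32],P5@[32:32]
[33] read 'b'  n4⇒n16 ·f
[34] read 'c'  n16⇒n20 ·f
[35] read 'a'  n20⇒n3 ·f  → match P5@[35:35]
[36] read 'a'  n3⇒n4  → match P1@[35:36],P5@[36:36]
[37] read 'a'  n4⇒n5  → match P1@[36:37],P5@[37:37]
[38] read 'c'  n5⇒n6
[39] read 'a'  n6⇒n7  → match P2@[35:39],P5@[39:39]
[40] read 'a'  n7⇒n4 ·f  → match P1@[39:40],P5@[40:40]
[41] read 'b'  n4⇒n16 ·f

All matches (sorted): [[1,0],[2,0],[3,0],[4,0],[6,5],[10,7],[11,0],[12,5],[13,1],[13,5],[15,0],[16,5],[17,1],[17,5],[19,0],[20,0],[21,0],[22,0],[24,5],[26,3],[26,7],[27,5],[28,1],[28,5],[29,1],[29,5],[31,2],[31,5],[32,1],[32,5],[35,5],[36,1],[36,5],[37,1],[37,5],[39,2],[39,5],[40,1],[40,5]]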